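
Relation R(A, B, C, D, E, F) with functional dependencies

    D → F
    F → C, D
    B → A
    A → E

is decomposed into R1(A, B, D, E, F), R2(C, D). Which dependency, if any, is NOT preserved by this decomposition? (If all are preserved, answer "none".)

none

D → F lies within R1.
F → C, D: restricted closure across fragments reaches C, D.
B → A lies within R1.
A → E lies within R1.
Every dependency is enforceable on the fragments, so the decomposition is dependency-preserving.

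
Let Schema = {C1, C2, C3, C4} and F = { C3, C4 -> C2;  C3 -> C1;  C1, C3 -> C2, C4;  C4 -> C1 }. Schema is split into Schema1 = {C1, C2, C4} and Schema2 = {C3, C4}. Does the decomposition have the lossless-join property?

No

Common attributes: Schema1 ∩ Schema2 = {C4}.
Closure of {C4}: C4 → C1 applies, adding C1. So (C4)⁺ = {C1, C4}.
The closure contains neither all of Schema1 = {C1, C2, C4} nor all of Schema2 = {C3, C4}, so the common attributes are not a superkey of either fragment. The join is lossy.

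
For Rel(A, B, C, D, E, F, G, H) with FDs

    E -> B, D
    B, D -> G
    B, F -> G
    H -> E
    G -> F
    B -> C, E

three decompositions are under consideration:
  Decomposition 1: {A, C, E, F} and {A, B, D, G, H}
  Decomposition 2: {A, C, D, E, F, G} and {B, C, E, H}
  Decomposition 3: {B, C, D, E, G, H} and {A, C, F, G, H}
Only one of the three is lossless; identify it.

Decomposition 3

Decomposition 1: common = {A}, closure = {A} → lossy.
Decomposition 2: common = {C, E}, closure = {B, C, D, E, F, G} → lossy.
Decomposition 3: common = {C, G, H}, closure = {B, C, D, E, F, G, H} → lossless.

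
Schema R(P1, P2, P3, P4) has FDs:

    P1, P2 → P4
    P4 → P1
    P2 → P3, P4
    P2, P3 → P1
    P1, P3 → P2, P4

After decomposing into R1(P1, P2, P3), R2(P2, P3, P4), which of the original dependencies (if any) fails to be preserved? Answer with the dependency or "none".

P4 → P1

Check P4 → P1: no single fragment contains all of {P1, P4}, and the restricted closure of {P4} across the fragments never reaches {P1}.
P1, P2 → P4 is preserved.
P2 → P3, P4 is preserved.
P2, P3 → P1 is preserved.
P1, P3 → P2, P4 is preserved.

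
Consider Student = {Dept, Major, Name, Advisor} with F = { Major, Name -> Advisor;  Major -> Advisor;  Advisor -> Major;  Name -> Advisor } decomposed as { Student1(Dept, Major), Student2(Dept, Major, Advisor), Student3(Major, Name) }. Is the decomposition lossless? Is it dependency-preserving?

Lossless test (chase): Rows 1 and 2 agree on Major; apply Major→Advisor and equate their Advisor entries. Rows 1 and 3 agree on Major; apply Major→Advisor and equate their Advisor entries. No row becomes fully distinguished — the join is lossy.
Dependency preservation: Major, Name → Advisor; Name → Advisor are not contained in any single fragment, but the restricted closure of each left-hand side across the fragments still reaches the right-hand side; the remaining FDs each lie inside some fragment. All dependencies are preserved.

lossy but dependency-preserving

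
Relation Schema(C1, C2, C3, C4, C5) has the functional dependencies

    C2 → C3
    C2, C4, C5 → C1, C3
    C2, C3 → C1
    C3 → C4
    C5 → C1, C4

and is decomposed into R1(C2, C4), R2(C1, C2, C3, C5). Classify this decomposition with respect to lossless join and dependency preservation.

Lossless test: (C2)⁺ = {C1, C2, C3, C4}, which contains all of one fragment — lossless.
Dependency preservation: the restricted closure of {C3} across the fragments never reaches {C4}, so C3 → C4 cannot be enforced without a join — not preserved.

lossless but not dependency-preserving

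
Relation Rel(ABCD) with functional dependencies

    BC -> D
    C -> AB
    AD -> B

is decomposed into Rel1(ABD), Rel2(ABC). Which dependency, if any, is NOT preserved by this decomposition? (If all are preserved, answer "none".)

BC -> D

Check BC → D: no single fragment contains all of {BCD}, and the restricted closure of {BC} across the fragments never reaches {D}.
C → AB is preserved.
AD → B is preserved.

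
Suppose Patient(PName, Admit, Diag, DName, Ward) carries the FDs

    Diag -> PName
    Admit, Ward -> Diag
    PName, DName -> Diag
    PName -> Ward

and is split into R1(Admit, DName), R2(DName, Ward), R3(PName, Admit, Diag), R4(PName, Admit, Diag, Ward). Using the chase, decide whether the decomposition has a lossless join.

Chase test. Columns are PName, Admit, Diag, DName, Ward; row i has aⱼ where attribute j ∈ Ri, else bᵢⱼ.
Initial tableau (one row per fragment):
  row 1: b11 a2 b13 a4 b15
  row 2: b21 b22 b23 a4 a5
  row 3: a1 a2 a3 b34 b35
  row 4: a1 a2 a3 b44 a5
Rows 3 and 4 agree on PName; apply PName→Ward and equate their Ward entries.
No row becomes fully distinguished — the join is lossy.

No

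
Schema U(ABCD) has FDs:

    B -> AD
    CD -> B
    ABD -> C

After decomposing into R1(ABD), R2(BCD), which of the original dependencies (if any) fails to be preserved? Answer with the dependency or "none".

none

B → AD lies within R1.
CD → B lies within R2.
ABD → C: restricted closure across fragments reaches C.
Every dependency is enforceable on the fragments, so the decomposition is dependency-preserving.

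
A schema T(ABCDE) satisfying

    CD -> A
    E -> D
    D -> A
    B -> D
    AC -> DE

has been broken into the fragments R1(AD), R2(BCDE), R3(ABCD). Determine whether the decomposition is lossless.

Yes

Chase test. Columns are ABCDE; row i has aⱼ where attribute j ∈ Ri, else bᵢⱼ.
Initial tableau (one row per fragment):
  row 1: a1 b12 b13 a4 b15
  row 2: b21 a2 a3 a4 a5
  row 3: a1 a2 a3 a4 b35
Rows 2 and 3 agree on CD; apply CD→A and equate their A entries.
Rows 2 and 3 agree on AC; apply AC→DE and equate their DE entries.
Row 2 is now all distinguished symbols — the join is lossless.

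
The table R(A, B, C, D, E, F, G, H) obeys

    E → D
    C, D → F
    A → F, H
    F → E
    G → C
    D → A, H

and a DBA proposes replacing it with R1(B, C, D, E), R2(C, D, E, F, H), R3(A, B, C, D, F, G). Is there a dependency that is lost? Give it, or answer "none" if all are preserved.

E → D lies within R1.
C, D → F lies within R2.
A → F, H: restricted closure across fragments reaches F, H.
F → E lies within R2.
G → C lies within R3.
D → A, H: restricted closure across fragments reaches A, H.
Every dependency is enforceable on the fragments, so the decomposition is dependency-preserving.

none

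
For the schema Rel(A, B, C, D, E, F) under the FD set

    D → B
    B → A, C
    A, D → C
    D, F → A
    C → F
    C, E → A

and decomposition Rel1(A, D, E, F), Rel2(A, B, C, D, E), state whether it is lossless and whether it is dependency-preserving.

lossless but not dependency-preserving

Lossless test: (A, D, E)⁺ = {A, B, C, D, E, F}, which contains all of one fragment — lossless.
Dependency preservation: the restricted closure of {C} across the fragments never reaches {F}, so C → F cannot be enforced without a join — not preserved.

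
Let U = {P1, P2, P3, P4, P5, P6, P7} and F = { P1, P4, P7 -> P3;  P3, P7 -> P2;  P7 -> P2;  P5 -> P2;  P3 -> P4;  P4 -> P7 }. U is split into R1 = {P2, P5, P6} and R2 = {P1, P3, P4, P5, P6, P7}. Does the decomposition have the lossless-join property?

Common attributes: R1 ∩ R2 = {P5, P6}.
Closure of {P5, P6}: P5 → P2 applies, adding P2. So (P5, P6)⁺ = {P2, P5, P6}.
This closure contains every attribute of R1, so R1 ∩ R2 → R1. The join is lossless.

Yes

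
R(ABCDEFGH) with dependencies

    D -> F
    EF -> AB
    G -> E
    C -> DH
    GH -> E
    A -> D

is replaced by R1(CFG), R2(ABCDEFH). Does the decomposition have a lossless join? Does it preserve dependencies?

lossy and not dependency-preserving

Lossless test: (CF)⁺ = {CDFH}, which is a superkey of neither fragment — lossy.
Dependency preservation: the restricted closure of {G} across the fragments never reaches {E}, so G → E cannot be enforced without a join — not preserved.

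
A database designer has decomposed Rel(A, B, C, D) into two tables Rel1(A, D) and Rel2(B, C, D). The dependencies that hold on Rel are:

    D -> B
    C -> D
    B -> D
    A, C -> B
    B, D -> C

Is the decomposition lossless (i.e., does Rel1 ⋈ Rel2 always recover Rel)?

Common attributes: Rel1 ∩ Rel2 = {D}.
Closure of {D}: D → B applies, adding B; B, D → C applies, adding C. So (D)⁺ = {B, C, D}.
This closure contains every attribute of Rel2, so Rel1 ∩ Rel2 → Rel2. The join is lossless.

Yes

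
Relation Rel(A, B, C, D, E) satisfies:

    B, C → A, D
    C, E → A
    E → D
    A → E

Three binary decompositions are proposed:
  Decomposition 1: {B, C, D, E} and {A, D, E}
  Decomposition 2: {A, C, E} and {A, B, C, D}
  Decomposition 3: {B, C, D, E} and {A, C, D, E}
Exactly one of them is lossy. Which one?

Decomposition 1: common = {D, E}, closure = {D, E} → lossy.
Decomposition 2: common = {A, C}, closure = {A, C, D, E} → lossless.
Decomposition 3: common = {C, D, E}, closure = {A, C, D, E} → lossless.

Decomposition 1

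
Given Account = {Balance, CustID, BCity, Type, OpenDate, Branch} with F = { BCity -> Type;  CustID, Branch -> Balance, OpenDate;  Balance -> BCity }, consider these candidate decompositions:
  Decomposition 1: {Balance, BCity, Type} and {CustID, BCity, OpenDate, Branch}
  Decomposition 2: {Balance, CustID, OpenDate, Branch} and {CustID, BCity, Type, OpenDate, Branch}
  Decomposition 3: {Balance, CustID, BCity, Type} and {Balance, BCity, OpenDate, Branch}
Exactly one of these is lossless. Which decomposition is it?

Decomposition 2

Decomposition 1: common = {BCity}, closure = {BCity, Type} → lossy.
Decomposition 2: common = {CustID, OpenDate, Branch}, closure = {Balance, CustID, BCity, Type, OpenDate, Branch} → lossless.
Decomposition 3: common = {Balance, BCity}, closure = {Balance, BCity, Type} → lossy.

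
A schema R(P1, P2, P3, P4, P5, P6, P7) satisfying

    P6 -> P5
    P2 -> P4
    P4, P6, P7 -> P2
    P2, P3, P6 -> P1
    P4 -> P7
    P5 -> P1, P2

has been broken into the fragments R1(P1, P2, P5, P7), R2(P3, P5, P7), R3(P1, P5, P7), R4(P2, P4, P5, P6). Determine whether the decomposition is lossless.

Chase test. Columns are P1, P2, P3, P4, P5, P6, P7; row i has aⱼ where attribute j ∈ Ri, else bᵢⱼ.
Initial tableau (one row per fragment):
  row 1: a1 a2 b13 b14 a5 b16 a7
  row 2: b21 b22 a3 b24 a5 b26 a7
  row 3: a1 b32 b33 b34 a5 b36 a7
  row 4: b41 a2 b43 a4 a5 a6 b47
Rows 1 and 4 agree on P2; apply P2→P4 and equate their P4 entries.
Rows 1 and 4 agree on P4; apply P4→P7 and equate their P7 entries.
Rows 1 and 2 agree on P5; apply P5→P1, P2 and equate their P1, P2 entries.
Rows 1 and 3 agree on P5; apply P5→P1, P2 and equate their P1, P2 entries.
Rows 1 and 4 agree on P5; apply P5→P1, P2 and equate their P1, P2 entries.
Rows 1 and 2 agree on P2; apply P2→P4 and equate their P4 entries.
Rows 1 and 3 agree on P2; apply P2→P4 and equate their P4 entries.
No row becomes fully distinguished — the join is lossy.

No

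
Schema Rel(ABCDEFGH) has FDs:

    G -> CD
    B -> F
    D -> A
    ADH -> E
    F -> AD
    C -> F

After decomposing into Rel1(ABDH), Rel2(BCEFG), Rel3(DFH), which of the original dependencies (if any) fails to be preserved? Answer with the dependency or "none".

ADH -> E

Check ADH → E: no single fragment contains all of {ADEH}, and the restricted closure of {ADH} across the fragments never reaches {E}.
G → CD is preserved.
B → F is preserved.
D → A is preserved.
F → AD is preserved.
C → F is preserved.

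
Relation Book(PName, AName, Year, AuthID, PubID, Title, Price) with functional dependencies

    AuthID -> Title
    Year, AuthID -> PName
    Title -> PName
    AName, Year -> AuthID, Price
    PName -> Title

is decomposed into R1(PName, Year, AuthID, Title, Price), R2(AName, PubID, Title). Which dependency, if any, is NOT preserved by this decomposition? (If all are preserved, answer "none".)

Check AName, Year → AuthID, Price: no single fragment contains all of {AName, Year, AuthID, Price}, and the restricted closure of {AName, Year} across the fragments never reaches {AuthID, Price}.
AuthID → Title is preserved.
Year, AuthID → PName is preserved.
Title → PName is preserved.
PName → Title is preserved.

AName, Year -> AuthID, Price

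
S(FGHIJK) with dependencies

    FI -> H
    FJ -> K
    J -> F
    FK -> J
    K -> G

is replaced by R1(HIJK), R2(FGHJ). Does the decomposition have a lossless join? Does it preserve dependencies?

lossless but not dependency-preserving

Lossless test: (HJ)⁺ = {FGHJK}, which contains all of one fragment — lossless.
Dependency preservation: the restricted closure of {FI} across the fragments never reaches {H}, so FI → H cannot be enforced without a join — not preserved.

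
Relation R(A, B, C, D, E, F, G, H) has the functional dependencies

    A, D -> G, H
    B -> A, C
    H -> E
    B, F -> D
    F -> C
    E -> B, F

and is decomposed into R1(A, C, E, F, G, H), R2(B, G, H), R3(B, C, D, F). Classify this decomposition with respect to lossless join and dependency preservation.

lossless but not dependency-preserving

Lossless test (chase): Rows 2 and 3 agree on B; apply B→A, C and equate their A, C entries. Rows 1 and 2 agree on H; apply H→E and equate their E entries. Rows 1 and 2 agree on E; apply E→B, F and equate their B, F entries. Rows 1 and 2 agree on B; apply B→A, C and equate their A, C entries. Rows 1 and 2 agree on B, F; apply B, F→D and equate their D entries. Rows 1 and 3 agree on B, F; apply B, F→D and equate their D entries. Rows 1 and 3 agree on A, D; apply A, D→G, H and equate their G, H entries. Rows 1 and 3 agree on H; apply H→E and equate their E entries. Row 1 is now all distinguished symbols — the join is lossless.
Dependency preservation: the restricted closure of {A, D} across the fragments never reaches {G, H}, so A, D → G, H cannot be enforced without a join — not preserved.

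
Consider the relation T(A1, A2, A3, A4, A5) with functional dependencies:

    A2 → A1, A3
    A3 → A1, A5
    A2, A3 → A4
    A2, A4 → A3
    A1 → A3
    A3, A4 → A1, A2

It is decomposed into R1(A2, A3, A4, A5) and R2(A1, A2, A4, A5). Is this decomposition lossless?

Yes

Common attributes: R1 ∩ R2 = {A2, A4, A5}.
Closure of {A2, A4, A5}: A2 → A1, A3 applies, adding A1, A3. So (A2, A4, A5)⁺ = {A1, A2, A3, A4, A5}.
This closure contains every attribute of R1, so R1 ∩ R2 → R1. The join is lossless.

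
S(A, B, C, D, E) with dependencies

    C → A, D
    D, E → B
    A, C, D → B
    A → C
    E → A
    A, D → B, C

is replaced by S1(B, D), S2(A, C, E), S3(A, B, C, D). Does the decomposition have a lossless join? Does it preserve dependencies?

lossless and dependency-preserving

Lossless test (chase): Rows 2 and 3 agree on C; apply C→A, D and equate their A, D entries. Rows 2 and 3 agree on A, C, D; apply A, C, D→B and equate their B entries. Row 2 is now all distinguished symbols — the join is lossless.
Dependency preservation: D, E → B is not contained in any single fragment, but the restricted closure of its left-hand side across the fragments still reaches the right-hand side; the remaining FDs each lie inside some fragment. All dependencies are preserved.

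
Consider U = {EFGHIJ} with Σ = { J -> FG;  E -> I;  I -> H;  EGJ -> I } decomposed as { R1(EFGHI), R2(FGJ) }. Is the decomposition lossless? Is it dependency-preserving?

lossy but dependency-preserving

Lossless test: (FG)⁺ = {FG}, which is a superkey of neither fragment — lossy.
Dependency preservation: EGJ → I is not contained in any single fragment, but the restricted closure of its left-hand side across the fragments still reaches the right-hand side; the remaining FDs each lie inside some fragment. All dependencies are preserved.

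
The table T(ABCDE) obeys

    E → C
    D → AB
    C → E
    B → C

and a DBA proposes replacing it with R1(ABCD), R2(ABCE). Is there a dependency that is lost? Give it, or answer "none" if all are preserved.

E → C lies within R2.
D → AB lies within R1.
C → E lies within R2.
B → C lies within R1.
Every dependency is enforceable on the fragments, so the decomposition is dependency-preserving.

none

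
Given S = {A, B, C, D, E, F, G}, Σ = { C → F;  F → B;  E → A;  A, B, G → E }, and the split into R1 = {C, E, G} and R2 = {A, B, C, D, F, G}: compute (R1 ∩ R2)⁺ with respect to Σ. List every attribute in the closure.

B, C, F, G

R1 ∩ R2 = {C, G}.
C → F applies, adding F
F → B applies, adding B
Closure: {B, C, F, G}.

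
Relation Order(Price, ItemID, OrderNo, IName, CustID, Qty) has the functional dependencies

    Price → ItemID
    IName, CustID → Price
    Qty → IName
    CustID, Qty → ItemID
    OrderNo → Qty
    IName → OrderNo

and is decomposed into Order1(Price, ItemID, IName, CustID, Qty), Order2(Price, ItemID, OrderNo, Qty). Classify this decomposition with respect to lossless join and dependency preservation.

lossless and dependency-preserving

Lossless test: (Price, ItemID, Qty)⁺ = {Price, ItemID, OrderNo, IName, Qty}, which contains all of one fragment — lossless.
Dependency preservation: IName → OrderNo is not contained in any single fragment, but the restricted closure of its left-hand side across the fragments still reaches the right-hand side; the remaining FDs each lie inside some fragment. All dependencies are preserved.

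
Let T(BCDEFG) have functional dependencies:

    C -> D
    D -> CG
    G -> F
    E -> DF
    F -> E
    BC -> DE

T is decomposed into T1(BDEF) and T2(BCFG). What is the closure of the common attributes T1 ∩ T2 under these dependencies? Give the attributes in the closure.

T1 ∩ T2 = {BF}.
F → E applies, adding E
E → DF applies, adding D
D → CG applies, adding CG
Closure: {BCDEFG}.

BCDEFG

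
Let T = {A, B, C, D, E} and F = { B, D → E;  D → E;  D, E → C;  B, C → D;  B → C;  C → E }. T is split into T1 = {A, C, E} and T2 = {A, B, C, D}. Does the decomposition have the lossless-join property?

Yes

Common attributes: T1 ∩ T2 = {A, C}.
Closure of {A, C}: C → E applies, adding E. So (A, C)⁺ = {A, C, E}.
This closure contains every attribute of T1, so T1 ∩ T2 → T1. The join is lossless.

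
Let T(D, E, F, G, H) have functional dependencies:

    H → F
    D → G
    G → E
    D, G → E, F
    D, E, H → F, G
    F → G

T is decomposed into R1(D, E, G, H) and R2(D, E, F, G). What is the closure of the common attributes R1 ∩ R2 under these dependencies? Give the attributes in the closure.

D, E, F, G

R1 ∩ R2 = {D, E, G}.
D, G → E, F applies, adding F
Closure: {D, E, F, G}.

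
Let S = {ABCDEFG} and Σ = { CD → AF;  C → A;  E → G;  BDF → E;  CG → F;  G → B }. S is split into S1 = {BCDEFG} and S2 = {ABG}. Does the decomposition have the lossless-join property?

No

Common attributes: S1 ∩ S2 = {BG}.
No dependency enlarges {BG}, so (BG)⁺ = {BG}.
The closure contains neither all of S1 = {BCDEFG} nor all of S2 = {ABG}, so the common attributes are not a superkey of either fragment. The join is lossy.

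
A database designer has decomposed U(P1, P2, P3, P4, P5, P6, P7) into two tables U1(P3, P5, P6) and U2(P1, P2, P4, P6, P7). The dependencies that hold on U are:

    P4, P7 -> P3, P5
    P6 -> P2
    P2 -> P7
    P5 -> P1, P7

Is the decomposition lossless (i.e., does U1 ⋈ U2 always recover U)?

No

Common attributes: U1 ∩ U2 = {P6}.
Closure of {P6}: P6 → P2 applies, adding P2; P2 → P7 applies, adding P7. So (P6)⁺ = {P2, P6, P7}.
The closure contains neither all of U1 = {P3, P5, P6} nor all of U2 = {P1, P2, P4, P6, P7}, so the common attributes are not a superkey of either fragment. The join is lossy.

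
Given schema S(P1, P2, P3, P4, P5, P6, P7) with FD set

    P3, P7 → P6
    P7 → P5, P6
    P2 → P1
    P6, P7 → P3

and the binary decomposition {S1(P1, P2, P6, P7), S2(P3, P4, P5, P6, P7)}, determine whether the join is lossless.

Common attributes: S1 ∩ S2 = {P6, P7}.
Closure of {P6, P7}: P7 → P5, P6 applies, adding P5; P6, P7 → P3 applies, adding P3. So (P6, P7)⁺ = {P3, P5, P6, P7}.
The closure contains neither all of S1 = {P1, P2, P6, P7} nor all of S2 = {P3, P4, P5, P6, P7}, so the common attributes are not a superkey of either fragment. The join is lossy.

No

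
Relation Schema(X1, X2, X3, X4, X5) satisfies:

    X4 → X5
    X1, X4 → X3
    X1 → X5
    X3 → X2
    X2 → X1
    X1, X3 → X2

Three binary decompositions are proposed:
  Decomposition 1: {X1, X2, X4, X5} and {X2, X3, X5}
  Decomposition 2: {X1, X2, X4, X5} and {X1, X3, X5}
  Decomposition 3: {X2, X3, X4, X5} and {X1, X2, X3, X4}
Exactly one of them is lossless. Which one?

Decomposition 3

Decomposition 1: common = {X2, X5}, closure = {X1, X2, X5} → lossy.
Decomposition 2: common = {X1, X5}, closure = {X1, X5} → lossy.
Decomposition 3: common = {X2, X3, X4}, closure = {X1, X2, X3, X4, X5} → lossless.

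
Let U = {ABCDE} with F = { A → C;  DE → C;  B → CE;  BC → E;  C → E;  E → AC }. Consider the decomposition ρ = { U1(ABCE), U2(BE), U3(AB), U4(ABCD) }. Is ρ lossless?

Yes

Chase test. Columns are ABCDE; row i has aⱼ where attribute j ∈ Ui, else bᵢⱼ.
Initial tableau (one row per fragment):
  row 1: a1 a2 a3 b14 a5
  row 2: b21 a2 b23 b24 a5
  row 3: a1 a2 b33 b34 b35
  row 4: a1 a2 a3 a4 b45
Rows 1 and 3 agree on A; apply A→C and equate their C entries.
Rows 1 and 2 agree on B; apply B→CE and equate their CE entries.
Rows 1 and 3 agree on B; apply B→CE and equate their CE entries.
Rows 1 and 4 agree on B; apply B→CE and equate their CE entries.
Rows 1 and 2 agree on E; apply E→AC and equate their AC entries.
Row 4 is now all distinguished symbols — the join is lossless.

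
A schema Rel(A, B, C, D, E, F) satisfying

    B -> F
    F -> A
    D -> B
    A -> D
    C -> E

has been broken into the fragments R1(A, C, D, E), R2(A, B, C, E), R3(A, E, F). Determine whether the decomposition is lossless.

Yes

Chase test. Columns are A, B, C, D, E, F; row i has aⱼ where attribute j ∈ Ri, else bᵢⱼ.
Initial tableau (one row per fragment):
  row 1: a1 b12 a3 a4 a5 b16
  row 2: a1 a2 a3 b24 a5 b26
  row 3: a1 b32 b33 b34 a5 a6
Rows 1 and 2 agree on A; apply A→D and equate their D entries.
Rows 1 and 3 agree on A; apply A→D and equate their D entries.
Rows 1 and 2 agree on D; apply D→B and equate their B entries.
Rows 1 and 3 agree on D; apply D→B and equate their B entries.
Rows 1 and 2 agree on B; apply B→F and equate their F entries.
Rows 1 and 3 agree on B; apply B→F and equate their F entries.
Row 1 is now all distinguished symbols — the join is lossless.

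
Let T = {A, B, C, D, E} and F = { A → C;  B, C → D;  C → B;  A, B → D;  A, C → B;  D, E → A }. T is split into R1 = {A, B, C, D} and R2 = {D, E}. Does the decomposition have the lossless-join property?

Common attributes: R1 ∩ R2 = {D}.
No dependency enlarges {D}, so (D)⁺ = {D}.
The closure contains neither all of R1 = {A, B, C, D} nor all of R2 = {D, E}, so the common attributes are not a superkey of either fragment. The join is lossy.

No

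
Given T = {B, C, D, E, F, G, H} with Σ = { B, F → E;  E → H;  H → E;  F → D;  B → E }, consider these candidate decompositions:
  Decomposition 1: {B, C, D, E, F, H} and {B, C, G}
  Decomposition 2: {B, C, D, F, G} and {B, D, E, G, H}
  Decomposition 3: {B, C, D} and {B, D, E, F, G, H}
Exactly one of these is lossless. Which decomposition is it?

Decomposition 2

Decomposition 1: common = {B, C}, closure = {B, C, E, H} → lossy.
Decomposition 2: common = {B, D, G}, closure = {B, D, E, G, H} → lossless.
Decomposition 3: common = {B, D}, closure = {B, D, E, H} → lossy.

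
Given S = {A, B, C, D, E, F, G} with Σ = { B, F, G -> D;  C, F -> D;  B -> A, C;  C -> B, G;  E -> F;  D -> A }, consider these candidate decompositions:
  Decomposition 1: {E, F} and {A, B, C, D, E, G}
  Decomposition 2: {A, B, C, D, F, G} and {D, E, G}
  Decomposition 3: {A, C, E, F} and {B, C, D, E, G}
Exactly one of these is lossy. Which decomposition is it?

Decomposition 2

Decomposition 1: common = {E}, closure = {E, F} → lossless.
Decomposition 2: common = {D, G}, closure = {A, D, G} → lossy.
Decomposition 3: common = {C, E}, closure = {A, B, C, D, E, F, G} → lossless.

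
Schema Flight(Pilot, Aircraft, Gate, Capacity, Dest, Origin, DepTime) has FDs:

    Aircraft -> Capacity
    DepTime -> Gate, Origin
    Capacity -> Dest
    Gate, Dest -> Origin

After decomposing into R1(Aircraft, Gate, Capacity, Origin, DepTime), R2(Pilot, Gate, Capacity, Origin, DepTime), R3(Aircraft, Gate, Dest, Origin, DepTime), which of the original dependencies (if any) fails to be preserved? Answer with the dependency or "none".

Capacity -> Dest

Check Capacity → Dest: no single fragment contains all of {Capacity, Dest}, and the restricted closure of {Capacity} across the fragments never reaches {Dest}.
Aircraft → Capacity is preserved.
DepTime → Gate, Origin is preserved.
Gate, Dest → Origin is preserved.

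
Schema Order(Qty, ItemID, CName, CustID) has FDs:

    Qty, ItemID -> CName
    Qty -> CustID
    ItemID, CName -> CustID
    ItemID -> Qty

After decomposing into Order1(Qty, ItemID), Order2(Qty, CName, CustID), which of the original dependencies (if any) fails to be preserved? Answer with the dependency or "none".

Check Qty, ItemID → CName: no single fragment contains all of {Qty, ItemID, CName}, and the restricted closure of {Qty, ItemID} across the fragments never reaches {CName}.
Qty → CustID is preserved.
ItemID, CName → CustID is preserved.
ItemID → Qty is preserved.

Qty, ItemID -> CName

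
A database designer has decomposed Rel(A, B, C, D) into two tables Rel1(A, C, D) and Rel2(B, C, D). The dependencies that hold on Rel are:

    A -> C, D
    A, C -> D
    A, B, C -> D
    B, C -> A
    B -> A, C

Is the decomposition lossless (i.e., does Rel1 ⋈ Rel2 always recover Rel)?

No

Common attributes: Rel1 ∩ Rel2 = {C, D}.
No dependency enlarges {C, D}, so (C, D)⁺ = {C, D}.
The closure contains neither all of Rel1 = {A, C, D} nor all of Rel2 = {B, C, D}, so the common attributes are not a superkey of either fragment. The join is lossy.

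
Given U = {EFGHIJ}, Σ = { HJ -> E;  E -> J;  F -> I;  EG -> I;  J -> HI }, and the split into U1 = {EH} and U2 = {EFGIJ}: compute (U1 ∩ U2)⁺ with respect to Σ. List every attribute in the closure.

EHIJ

U1 ∩ U2 = {E}.
E → J applies, adding J
J → HI applies, adding HI
Closure: {EHIJ}.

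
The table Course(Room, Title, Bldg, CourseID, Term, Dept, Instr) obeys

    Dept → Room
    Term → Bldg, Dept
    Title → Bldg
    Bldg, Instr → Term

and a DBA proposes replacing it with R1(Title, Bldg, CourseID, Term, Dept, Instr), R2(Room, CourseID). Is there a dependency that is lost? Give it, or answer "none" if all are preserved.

Check Dept → Room: no single fragment contains all of {Room, Dept}, and the restricted closure of {Dept} across the fragments never reaches {Room}.
Term → Bldg, Dept is preserved.
Title → Bldg is preserved.
Bldg, Instr → Term is preserved.

Dept → Room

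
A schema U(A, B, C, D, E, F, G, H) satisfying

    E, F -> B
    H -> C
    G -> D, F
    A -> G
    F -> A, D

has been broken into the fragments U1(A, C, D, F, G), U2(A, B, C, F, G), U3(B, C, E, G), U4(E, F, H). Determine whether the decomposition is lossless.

No

Chase test. Columns are A, B, C, D, E, F, G, H; row i has aⱼ where attribute j ∈ Ui, else bᵢⱼ.
Initial tableau (one row per fragment):
  row 1: a1 b12 a3 a4 b15 a6 a7 b18
  row 2: a1 a2 a3 b24 b25 a6 a7 b28
  row 3: b31 a2 a3 b34 a5 b36 a7 b38
  row 4: b41 b42 b43 b44 a5 a6 b47 a8
Rows 1 and 2 agree on G; apply G→D, F and equate their D, F entries.
Rows 1 and 3 agree on G; apply G→D, F and equate their D, F entries.
Rows 1 and 3 agree on F; apply F→A, D and equate their A, D entries.
Rows 1 and 4 agree on F; apply F→A, D and equate their A, D entries.
Rows 3 and 4 agree on E, F; apply E, F→B and equate their B entries.
Rows 1 and 4 agree on A; apply A→G and equate their G entries.
No row becomes fully distinguished — the join is lossy.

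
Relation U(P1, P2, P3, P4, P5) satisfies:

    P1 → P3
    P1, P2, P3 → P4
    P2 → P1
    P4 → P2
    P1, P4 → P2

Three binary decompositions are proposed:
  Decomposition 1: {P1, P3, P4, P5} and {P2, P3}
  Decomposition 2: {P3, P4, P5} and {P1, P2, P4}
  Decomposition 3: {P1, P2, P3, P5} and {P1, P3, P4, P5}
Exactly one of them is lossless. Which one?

Decomposition 2

Decomposition 1: common = {P3}, closure = {P3} → lossy.
Decomposition 2: common = {P4}, closure = {P1, P2, P3, P4} → lossless.
Decomposition 3: common = {P1, P3, P5}, closure = {P1, P3, P5} → lossy.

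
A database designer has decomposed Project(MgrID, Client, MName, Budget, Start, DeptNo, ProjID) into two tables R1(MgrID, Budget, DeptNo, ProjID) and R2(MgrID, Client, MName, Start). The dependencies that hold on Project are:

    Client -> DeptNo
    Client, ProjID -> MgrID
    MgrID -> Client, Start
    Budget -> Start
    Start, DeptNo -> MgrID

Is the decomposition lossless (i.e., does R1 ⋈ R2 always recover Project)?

Common attributes: R1 ∩ R2 = {MgrID}.
Closure of {MgrID}: MgrID → Client, Start applies, adding Client, Start; Client → DeptNo applies, adding DeptNo. So (MgrID)⁺ = {MgrID, Client, Start, DeptNo}.
The closure contains neither all of R1 = {MgrID, Budget, DeptNo, ProjID} nor all of R2 = {MgrID, Client, MName, Start}, so the common attributes are not a superkey of either fragment. The join is lossy.

No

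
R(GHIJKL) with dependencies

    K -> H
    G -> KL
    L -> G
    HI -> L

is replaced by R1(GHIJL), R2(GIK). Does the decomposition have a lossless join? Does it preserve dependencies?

Lossless test: (GI)⁺ = {GHIKL}, which contains all of one fragment — lossless.
Dependency preservation: the restricted closure of {K} across the fragments never reaches {H}, so K → H cannot be enforced without a join — not preserved.

lossless but not dependency-preserving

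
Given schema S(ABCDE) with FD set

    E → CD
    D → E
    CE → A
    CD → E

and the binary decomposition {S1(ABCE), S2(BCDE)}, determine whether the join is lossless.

Yes

Common attributes: S1 ∩ S2 = {BCE}.
Closure of {BCE}: E → CD applies, adding D; CE → A applies, adding A. So (BCE)⁺ = {ABCDE}.
This closure contains every attribute of S1, so S1 ∩ S2 → S1. The join is lossless.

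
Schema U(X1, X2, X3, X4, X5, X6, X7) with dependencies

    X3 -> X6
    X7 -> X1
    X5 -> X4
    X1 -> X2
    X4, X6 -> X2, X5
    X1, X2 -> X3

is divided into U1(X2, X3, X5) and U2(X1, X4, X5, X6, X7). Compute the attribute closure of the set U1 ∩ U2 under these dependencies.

U1 ∩ U2 = {X5}.
X5 → X4 applies, adding X4
Closure: {X4, X5}.

X4, X5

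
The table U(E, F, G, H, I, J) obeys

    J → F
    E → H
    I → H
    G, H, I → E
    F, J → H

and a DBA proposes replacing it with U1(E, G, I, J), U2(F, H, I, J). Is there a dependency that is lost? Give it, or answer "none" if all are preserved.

Check E → H: no single fragment contains all of {E, H}, and the restricted closure of {E} across the fragments never reaches {H}.
J → F is preserved.
I → H is preserved.
G, H, I → E is preserved.
F, J → H is preserved.

E → H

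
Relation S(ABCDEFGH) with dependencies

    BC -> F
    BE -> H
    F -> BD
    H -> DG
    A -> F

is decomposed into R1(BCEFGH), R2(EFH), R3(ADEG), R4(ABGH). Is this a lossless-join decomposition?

Chase test. Columns are ABCDEFGH; row i has aⱼ where attribute j ∈ Ri, else bᵢⱼ.
Initial tableau (one row per fragment):
  row 1: b11 a2 a3 b14 a5 a6 a7 a8
  row 2: b21 b22 b23 b24 a5 a6 b27 a8
  row 3: a1 b32 b33 a4 a5 b36 a7 b38
  row 4: a1 a2 b43 b44 b45 b46 a7 a8
Rows 1 and 2 agree on F; apply F→BD and equate their BD entries.
Rows 1 and 2 agree on H; apply H→DG and equate their DG entries.
Rows 1 and 4 agree on H; apply H→DG and equate their DG entries.
Rows 3 and 4 agree on A; apply A→F and equate their F entries.
Rows 3 and 4 agree on F; apply F→BD and equate their BD entries.
Rows 1 and 3 agree on BE; apply BE→H and equate their H entries.
No row becomes fully distinguished — the join is lossy.

No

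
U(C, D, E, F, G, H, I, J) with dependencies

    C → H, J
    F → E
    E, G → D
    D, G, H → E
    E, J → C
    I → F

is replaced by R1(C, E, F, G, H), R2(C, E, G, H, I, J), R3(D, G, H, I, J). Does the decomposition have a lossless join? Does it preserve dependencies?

lossy and not dependency-preserving

Lossless test (chase): Rows 1 and 2 agree on C; apply C→H, J and equate their H, J entries. Rows 1 and 2 agree on E, G; apply E, G→D and equate their D entries. Rows 2 and 3 agree on I; apply I→F and equate their F entries. Rows 2 and 3 agree on F; apply F→E and equate their E entries. Rows 1 and 3 agree on E, G; apply E, G→D and equate their D entries. Rows 1 and 3 agree on E, J; apply E, J→C and equate their C entries. No row becomes fully distinguished — the join is lossy.
Dependency preservation: the restricted closure of {E, G} across the fragments never reaches {D}, so E, G → D cannot be enforced without a join — not preserved.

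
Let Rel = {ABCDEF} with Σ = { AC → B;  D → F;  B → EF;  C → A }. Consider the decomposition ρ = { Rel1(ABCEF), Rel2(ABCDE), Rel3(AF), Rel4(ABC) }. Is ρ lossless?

Yes

Chase test. Columns are ABCDEF; row i has aⱼ where attribute j ∈ Reli, else bᵢⱼ.
Initial tableau (one row per fragment):
  row 1: a1 a2 a3 b14 a5 a6
  row 2: a1 a2 a3 a4 a5 b26
  row 3: a1 b32 b33 b34 b35 a6
  row 4: a1 a2 a3 b44 b45 b46
Rows 1 and 2 agree on B; apply B→EF and equate their EF entries.
Rows 1 and 4 agree on B; apply B→EF and equate their EF entries.
Row 2 is now all distinguished symbols — the join is lossless.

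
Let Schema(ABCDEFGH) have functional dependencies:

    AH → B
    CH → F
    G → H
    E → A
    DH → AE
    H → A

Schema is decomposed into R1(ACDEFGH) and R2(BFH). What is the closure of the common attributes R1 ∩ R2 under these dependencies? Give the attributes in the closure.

ABFH

R1 ∩ R2 = {FH}.
H → A applies, adding A
AH → B applies, adding B
Closure: {ABFH}.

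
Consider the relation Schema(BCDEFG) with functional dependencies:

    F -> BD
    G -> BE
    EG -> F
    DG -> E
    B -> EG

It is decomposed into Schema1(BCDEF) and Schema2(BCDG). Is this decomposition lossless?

Yes

Common attributes: Schema1 ∩ Schema2 = {BCD}.
Closure of {BCD}: B → EG applies, adding EG; EG → F applies, adding F. So (BCD)⁺ = {BCDEFG}.
This closure contains every attribute of Schema1, so Schema1 ∩ Schema2 → Schema1. The join is lossless.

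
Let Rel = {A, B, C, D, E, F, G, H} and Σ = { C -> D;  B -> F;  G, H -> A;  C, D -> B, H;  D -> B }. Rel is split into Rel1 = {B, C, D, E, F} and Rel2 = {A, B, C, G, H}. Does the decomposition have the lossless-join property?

Common attributes: Rel1 ∩ Rel2 = {B, C}.
Closure of {B, C}: C → D applies, adding D; B → F applies, adding F; C, D → B, H applies, adding H. So (B, C)⁺ = {B, C, D, F, H}.
The closure contains neither all of Rel1 = {B, C, D, E, F} nor all of Rel2 = {A, B, C, G, H}, so the common attributes are not a superkey of either fragment. The join is lossy.

No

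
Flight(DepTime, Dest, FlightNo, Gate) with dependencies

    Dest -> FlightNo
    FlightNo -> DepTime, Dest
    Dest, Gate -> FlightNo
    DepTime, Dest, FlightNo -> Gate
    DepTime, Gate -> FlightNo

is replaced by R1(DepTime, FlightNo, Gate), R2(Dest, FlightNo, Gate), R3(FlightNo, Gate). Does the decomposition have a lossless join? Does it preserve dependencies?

Lossless test (chase): Rows 1 and 2 agree on FlightNo; apply FlightNo→DepTime, Dest and equate their DepTime, Dest entries. Rows 1 and 3 agree on FlightNo; apply FlightNo→DepTime, Dest and equate their DepTime, Dest entries. Row 1 is now all distinguished symbols — the join is lossless.
Dependency preservation: FlightNo → DepTime, Dest; DepTime, Dest, FlightNo → Gate are not contained in any single fragment, but the restricted closure of each left-hand side across the fragments still reaches the right-hand side; the remaining FDs each lie inside some fragment. All dependencies are preserved.

lossless and dependency-preserving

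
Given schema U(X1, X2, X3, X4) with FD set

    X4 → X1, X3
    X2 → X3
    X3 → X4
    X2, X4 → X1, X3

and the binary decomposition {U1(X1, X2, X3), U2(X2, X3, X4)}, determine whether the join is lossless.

Yes

Common attributes: U1 ∩ U2 = {X2, X3}.
Closure of {X2, X3}: X3 → X4 applies, adding X4; X2, X4 → X1, X3 applies, adding X1. So (X2, X3)⁺ = {X1, X2, X3, X4}.
This closure contains every attribute of U1, so U1 ∩ U2 → U1. The join is lossless.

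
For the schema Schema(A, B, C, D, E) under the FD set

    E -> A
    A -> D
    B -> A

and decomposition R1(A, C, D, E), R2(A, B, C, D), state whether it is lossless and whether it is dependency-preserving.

Lossless test: (A, C, D)⁺ = {A, C, D}, which is a superkey of neither fragment — lossy.
Dependency preservation: every FD's attributes lie within a single fragment, so each can be enforced locally — preserved.

lossy but dependency-preserving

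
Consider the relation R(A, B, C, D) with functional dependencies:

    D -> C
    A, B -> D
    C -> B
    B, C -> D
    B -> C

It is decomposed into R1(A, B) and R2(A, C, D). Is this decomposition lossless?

Common attributes: R1 ∩ R2 = {A}.
No dependency enlarges {A}, so (A)⁺ = {A}.
The closure contains neither all of R1 = {A, B} nor all of R2 = {A, C, D}, so the common attributes are not a superkey of either fragment. The join is lossy.

No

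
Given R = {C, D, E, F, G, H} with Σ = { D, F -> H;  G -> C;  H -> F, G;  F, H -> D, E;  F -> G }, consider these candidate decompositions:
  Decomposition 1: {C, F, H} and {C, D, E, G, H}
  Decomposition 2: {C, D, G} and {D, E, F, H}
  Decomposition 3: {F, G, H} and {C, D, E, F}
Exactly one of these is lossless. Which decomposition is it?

Decomposition 1: common = {C, H}, closure = {C, D, E, F, G, H} → lossless.
Decomposition 2: common = {D}, closure = {D} → lossy.
Decomposition 3: common = {F}, closure = {C, F, G} → lossy.

Decomposition 1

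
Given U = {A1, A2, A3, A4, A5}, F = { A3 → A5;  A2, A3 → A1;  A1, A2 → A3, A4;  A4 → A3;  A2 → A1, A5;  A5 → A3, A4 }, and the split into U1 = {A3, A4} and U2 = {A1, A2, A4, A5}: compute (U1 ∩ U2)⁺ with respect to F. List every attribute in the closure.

U1 ∩ U2 = {A4}.
A4 → A3 applies, adding A3
A3 → A5 applies, adding A5
Closure: {A3, A4, A5}.

A3, A4, A5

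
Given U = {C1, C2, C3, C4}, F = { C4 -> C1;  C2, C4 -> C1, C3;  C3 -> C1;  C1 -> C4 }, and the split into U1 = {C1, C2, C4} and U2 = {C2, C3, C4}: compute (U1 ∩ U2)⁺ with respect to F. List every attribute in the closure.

C1, C2, C3, C4

U1 ∩ U2 = {C2, C4}.
C4 → C1 applies, adding C1
C2, C4 → C1, C3 applies, adding C3
Closure: {C1, C2, C3, C4}.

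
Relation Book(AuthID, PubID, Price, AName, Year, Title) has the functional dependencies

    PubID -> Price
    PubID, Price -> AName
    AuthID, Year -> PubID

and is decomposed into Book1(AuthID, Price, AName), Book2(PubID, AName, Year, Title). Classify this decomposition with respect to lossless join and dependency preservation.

Lossless test: (AName)⁺ = {AName}, which is a superkey of neither fragment — lossy.
Dependency preservation: the restricted closure of {PubID} across the fragments never reaches {Price}, so PubID → Price cannot be enforced without a join — not preserved.

lossy and not dependency-preserving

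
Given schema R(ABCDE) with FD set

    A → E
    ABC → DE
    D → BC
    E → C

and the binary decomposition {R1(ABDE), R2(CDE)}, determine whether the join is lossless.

Common attributes: R1 ∩ R2 = {DE}.
Closure of {DE}: D → BC applies, adding BC. So (DE)⁺ = {BCDE}.
This closure contains every attribute of R2, so R1 ∩ R2 → R2. The join is lossless.

Yes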